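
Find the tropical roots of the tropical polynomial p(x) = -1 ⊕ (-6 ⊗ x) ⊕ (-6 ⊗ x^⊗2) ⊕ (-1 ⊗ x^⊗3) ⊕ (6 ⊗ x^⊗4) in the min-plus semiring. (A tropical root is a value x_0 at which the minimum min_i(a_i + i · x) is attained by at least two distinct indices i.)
Roots: {-7, -5, 0, 5}

Each tropical root is a break point of the lower envelope of the lines y = a_i + i · x (there are 5 lines, with slopes 0, 1, ..., 4). Only the lines that attain the minimum somewhere contribute to roots; other lines are dominated. Here the surviving (envelope) indices are i = 4, i = 3, i = 2, i = 1, i = 0.
Intersections between consecutive envelope lines give the roots: for adjacent envelope indices i < j the intersection is x = (a_i − a_j) / (j − i). Reading off the sorted break points: {-7, -5, 0, 5}.
Verification: at each break x_0, at least two indices attain the minimum of min_i(a_i + i · x_0).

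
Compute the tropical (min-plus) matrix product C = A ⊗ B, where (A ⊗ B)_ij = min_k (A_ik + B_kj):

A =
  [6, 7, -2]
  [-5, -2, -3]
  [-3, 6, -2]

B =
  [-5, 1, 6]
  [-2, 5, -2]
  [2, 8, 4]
A ⊗ B =
  [0, 6, 2]
  [-10, -4, -4]
  [-8, -2, 2]

Apply the min-plus product entry-by-entry:
  C[0][0] = min over k of (A[0][0] + B[0][0] = 6 + -5 = 1, A[0][1] + B[1][0] = 7 + -2 = 5, A[0][2] + B[2][0] = -2 + 2 = 0) = 0 (attained at k = 2)
  C[0][1] = min over k of (A[0][0] + B[0][1] = 6 + 1 = 7, A[0][1] + B[1][1] = 7 + 5 = 12, A[0][2] + B[2][1] = -2 + 8 = 6) = 6 (attained at k = 2)
  C[0][2] = min over k of (A[0][0] + B[0][2] = 6 + 6 = 12, A[0][1] + B[1][2] = 7 + -2 = 5, A[0][2] + B[2][2] = -2 + 4 = 2) = 2 (attained at k = 2)
  C[1][0] = min over k of (A[1][0] + B[0][0] = -5 + -5 = -10, A[1][1] + B[1][0] = -2 + -2 = -4, A[1][2] + B[2][0] = -3 + 2 = -1) = -10 (attained at k = 0)
  C[1][1] = min over k of (A[1][0] + B[0][1] = -5 + 1 = -4, A[1][1] + B[1][1] = -2 + 5 = 3, A[1][2] + B[2][1] = -3 + 8 = 5) = -4 (attained at k = 0)
  C[1][2] = min over k of (A[1][0] + B[0][2] = -5 + 6 = 1, A[1][1] + B[1][2] = -2 + -2 = -4, A[1][2] + B[2][2] = -3 + 4 = 1) = -4 (attained at k = 1)
  C[2][0] = min over k of (A[2][0] + B[0][0] = -3 + -5 = -8, A[2][1] + B[1][0] = 6 + -2 = 4, A[2][2] + B[2][0] = -2 + 2 = 0) = -8 (attained at k = 0)
  C[2][1] = min over k of (A[2][0] + B[0][1] = -3 + 1 = -2, A[2][1] + B[1][1] = 6 + 5 = 11, A[2][2] + B[2][1] = -2 + 8 = 6) = -2 (attained at k = 0)
  C[2][2] = min over k of (A[2][0] + B[0][2] = -3 + 6 = 3, A[2][1] + B[1][2] = 6 + -2 = 4, A[2][2] + B[2][2] = -2 + 4 = 2) = 2 (attained at k = 2)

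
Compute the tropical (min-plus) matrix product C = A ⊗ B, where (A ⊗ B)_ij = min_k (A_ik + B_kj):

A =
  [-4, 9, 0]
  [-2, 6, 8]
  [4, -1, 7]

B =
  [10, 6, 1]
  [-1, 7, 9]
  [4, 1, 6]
A ⊗ B =
  [4, 1, -3]
  [5, 4, -1]
  [-2, 6, 5]

Apply the min-plus product entry-by-entry:
  C[0][0] = min over k of (A[0][0] + B[0][0] = -4 + 10 = 6, A[0][1] + B[1][0] = 9 + -1 = 8, A[0][2] + B[2][0] = 0 + 4 = 4) = 4 (attained at k = 2)
  C[0][1] = min over k of (A[0][0] + B[0][1] = -4 + 6 = 2, A[0][1] + B[1][1] = 9 + 7 = 16, A[0][2] + B[2][1] = 0 + 1 = 1) = 1 (attained at k = 2)
  C[0][2] = min over k of (A[0][0] + B[0][2] = -4 + 1 = -3, A[0][1] + B[1][2] = 9 + 9 = 18, A[0][2] + B[2][2] = 0 + 6 = 6) = -3 (attained at k = 0)
  C[1][0] = min over k of (A[1][0] + B[0][0] = -2 + 10 = 8, A[1][1] + B[1][0] = 6 + -1 = 5, A[1][2] + B[2][0] = 8 + 4 = 12) = 5 (attained at k = 1)
  C[1][1] = min over k of (A[1][0] + B[0][1] = -2 + 6 = 4, A[1][1] + B[1][1] = 6 + 7 = 13, A[1][2] + B[2][1] = 8 + 1 = 9) = 4 (attained at k = 0)
  C[1][2] = min over k of (A[1][0] + B[0][2] = -2 + 1 = -1, A[1][1] + B[1][2] = 6 + 9 = 15, A[1][2] + B[2][2] = 8 + 6 = 14) = -1 (attained at k = 0)
  C[2][0] = min over k of (A[2][0] + B[0][0] = 4 + 10 = 14, A[2][1] + B[1][0] = -1 + -1 = -2, A[2][2] + B[2][0] = 7 + 4 = 11) = -2 (attained at k = 1)
  C[2][1] = min over k of (A[2][0] + B[0][1] = 4 + 6 = 10, A[2][1] + B[1][1] = -1 + 7 = 6, A[2][2] + B[2][1] = 7 + 1 = 8) = 6 (attained at k = 1)
  C[2][2] = min over k of (A[2][0] + B[0][2] = 4 + 1 = 5, A[2][1] + B[1][2] = -1 + 9 = 8, A[2][2] + B[2][2] = 7 + 6 = 13) = 5 (attained at k = 0)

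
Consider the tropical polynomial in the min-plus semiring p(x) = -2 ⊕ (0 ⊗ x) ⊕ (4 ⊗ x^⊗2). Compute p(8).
p(8) = -2

A tropical monomial a ⊗ x^⊗i evaluates to a + i · x. Evaluating each term at x = 8:
  Term 0 contributes -2 + 0 · 8 = -2
  Term 1 contributes 0 + 1 · 8 = 8
  Term 2 contributes 4 + 2 · 8 = 20
p(8) = ⊕ of these = min[-2, 8, 20] = -2.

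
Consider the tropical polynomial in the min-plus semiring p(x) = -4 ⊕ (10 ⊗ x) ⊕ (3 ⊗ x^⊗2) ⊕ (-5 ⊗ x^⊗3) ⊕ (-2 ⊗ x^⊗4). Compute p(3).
p(3) = -4

A tropical monomial a ⊗ x^⊗i evaluates to a + i · x. Evaluating each term at x = 3:
  Term 0 contributes -4 + 0 · 3 = -4
  Term 1 contributes 10 + 1 · 3 = 13
  Term 2 contributes 3 + 2 · 3 = 9
  Term 3 contributes -5 + 3 · 3 = 4
  Term 4 contributes -2 + 4 · 3 = 10
p(3) = ⊕ of these = min[-4, 13, 9, 4, 10] = -4.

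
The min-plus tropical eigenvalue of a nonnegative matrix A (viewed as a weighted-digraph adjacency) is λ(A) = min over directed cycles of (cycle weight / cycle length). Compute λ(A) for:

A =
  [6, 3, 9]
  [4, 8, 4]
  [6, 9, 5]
λ(A) = 7/2

Enumerate directed cycles and compute their means (weight / length). Sample:
  cycle 0 → 0: weight = 6, length = 1, mean = 6/1 ≈ 6.000
  cycle 1 → 1: weight = 8, length = 1, mean = 8/1 ≈ 8.000
  cycle 2 → 2: weight = 5, length = 1, mean = 5/1 ≈ 5.000
  cycle 0 → 1 → 0: weight = 7, length = 2, mean = 7/2 ≈ 3.500
  cycle 0 → 2 → 0: weight = 15, length = 2, mean = 15/2 ≈ 7.500
  cycle 1 → 0 → 1: weight = 7, length = 2, mean = 7/2 ≈ 3.500
Minimum mean = 3.500, attained e.g. along the cycle 0 → 1 → 0 with weight 7 and length 2. So λ(A) = 7/2 = 7/2.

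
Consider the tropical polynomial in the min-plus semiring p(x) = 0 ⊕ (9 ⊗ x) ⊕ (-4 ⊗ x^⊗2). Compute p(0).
p(0) = -4

A tropical monomial a ⊗ x^⊗i evaluates to a + i · x. Evaluating each term at x = 0:
  Term 0 contributes 0 + 0 · 0 = 0
  Term 1 contributes 9 + 1 · 0 = 9
  Term 2 contributes -4 + 2 · 0 = -4
p(0) = ⊕ of these = min[0, 9, -4] = -4.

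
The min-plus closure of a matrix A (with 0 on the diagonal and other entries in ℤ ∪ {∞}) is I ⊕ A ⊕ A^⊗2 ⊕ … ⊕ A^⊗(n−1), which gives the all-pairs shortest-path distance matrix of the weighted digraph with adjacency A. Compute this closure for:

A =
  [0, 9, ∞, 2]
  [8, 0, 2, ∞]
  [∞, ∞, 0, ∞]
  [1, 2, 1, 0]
Closure =
  [0, 4, 3, 2]
  [8, 0, 2, 10]
  [∞, ∞, 0, ∞]
  [1, 2, 1, 0]

This is the Floyd-Warshall all-pairs shortest-path computation. For each intermediate vertex k = 0, 1, …, 3, update dist[i][j] ← min(dist[i][j], dist[i][k] + dist[k][j]). The final matrix gives, for each (i, j), the minimum total weight of any directed path from i to j (possibly empty when i = j).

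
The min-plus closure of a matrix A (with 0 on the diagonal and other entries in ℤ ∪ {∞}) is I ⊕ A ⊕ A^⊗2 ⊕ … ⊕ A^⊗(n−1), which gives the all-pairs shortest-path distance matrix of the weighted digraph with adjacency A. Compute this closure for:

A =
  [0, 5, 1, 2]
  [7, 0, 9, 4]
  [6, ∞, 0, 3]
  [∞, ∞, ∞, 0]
Closure =
  [0, 5, 1, 2]
  [7, 0, 8, 4]
  [6, 11, 0, 3]
  [∞, ∞, ∞, 0]

This is the Floyd-Warshall all-pairs shortest-path computation. For each intermediate vertex k = 0, 1, …, 3, update dist[i][j] ← min(dist[i][j], dist[i][k] + dist[k][j]). The final matrix gives, for each (i, j), the minimum total weight of any directed path from i to j (possibly empty when i = j).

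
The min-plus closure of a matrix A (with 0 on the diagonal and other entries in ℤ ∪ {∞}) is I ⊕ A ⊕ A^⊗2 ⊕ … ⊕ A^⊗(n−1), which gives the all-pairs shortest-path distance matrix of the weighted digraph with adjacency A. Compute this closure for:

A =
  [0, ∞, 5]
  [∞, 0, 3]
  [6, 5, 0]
Closure =
  [0, 10, 5]
  [9, 0, 3]
  [6, 5, 0]

This is the Floyd-Warshall all-pairs shortest-path computation. For each intermediate vertex k = 0, 1, …, 2, update dist[i][j] ← min(dist[i][j], dist[i][k] + dist[k][j]). The final matrix gives, for each (i, j), the minimum total weight of any directed path from i to j (possibly empty when i = j).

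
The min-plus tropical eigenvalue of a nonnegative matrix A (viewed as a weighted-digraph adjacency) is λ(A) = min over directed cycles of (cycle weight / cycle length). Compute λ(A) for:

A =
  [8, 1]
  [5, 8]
λ(A) = 3

Enumerate directed cycles and compute their means (weight / length). Sample:
  cycle 0 → 0: weight = 8, length = 1, mean = 8/1 ≈ 8.000
  cycle 1 → 1: weight = 8, length = 1, mean = 8/1 ≈ 8.000
  cycle 0 → 1 → 0: weight = 6, length = 2, mean = 6/2 ≈ 3.000
  cycle 1 → 0 → 1: weight = 6, length = 2, mean = 6/2 ≈ 3.000
Minimum mean = 3.000, attained e.g. along the cycle 0 → 1 → 0 with weight 6 and length 2. So λ(A) = 6/2 = 3.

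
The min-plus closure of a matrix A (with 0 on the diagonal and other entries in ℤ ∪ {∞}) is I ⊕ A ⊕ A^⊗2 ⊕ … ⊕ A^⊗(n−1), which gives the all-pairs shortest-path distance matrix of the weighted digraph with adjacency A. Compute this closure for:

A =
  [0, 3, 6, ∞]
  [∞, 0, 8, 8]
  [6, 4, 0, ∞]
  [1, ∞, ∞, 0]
Closure =
  [0, 3, 6, 11]
  [9, 0, 8, 8]
  [6, 4, 0, 12]
  [1, 4, 7, 0]

This is the Floyd-Warshall all-pairs shortest-path computation. For each intermediate vertex k = 0, 1, …, 3, update dist[i][j] ← min(dist[i][j], dist[i][k] + dist[k][j]). The final matrix gives, for each (i, j), the minimum total weight of any directed path from i to j (possibly empty when i = j).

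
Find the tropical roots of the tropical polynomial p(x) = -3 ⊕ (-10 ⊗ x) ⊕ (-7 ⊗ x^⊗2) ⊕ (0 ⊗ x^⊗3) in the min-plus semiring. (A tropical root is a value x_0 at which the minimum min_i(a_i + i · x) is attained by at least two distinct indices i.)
Roots: {-7, -3, 7}

Each tropical root is a break point of the lower envelope of the lines y = a_i + i · x (there are 4 lines, with slopes 0, 1, ..., 3). Only the lines that attain the minimum somewhere contribute to roots; other lines are dominated. Here the surviving (envelope) indices are i = 3, i = 2, i = 1, i = 0.
Intersections between consecutive envelope lines give the roots: for adjacent envelope indices i < j the intersection is x = (a_i − a_j) / (j − i). Reading off the sorted break points: {-7, -3, 7}.
Verification: at each break x_0, at least two indices attain the minimum of min_i(a_i + i · x_0).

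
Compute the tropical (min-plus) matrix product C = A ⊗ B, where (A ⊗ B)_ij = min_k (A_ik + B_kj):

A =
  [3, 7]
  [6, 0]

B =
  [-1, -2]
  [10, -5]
A ⊗ B =
  [2, 1]
  [5, -5]

Apply the min-plus product entry-by-entry:
  C[0][0] = min over k of (A[0][0] + B[0][0] = 3 + -1 = 2, A[0][1] + B[1][0] = 7 + 10 = 17) = 2 (attained at k = 0)
  C[0][1] = min over k of (A[0][0] + B[0][1] = 3 + -2 = 1, A[0][1] + B[1][1] = 7 + -5 = 2) = 1 (attained at k = 0)
  C[1][0] = min over k of (A[1][0] + B[0][0] = 6 + -1 = 5, A[1][1] + B[1][0] = 0 + 10 = 10) = 5 (attained at k = 0)
  C[1][1] = min over k of (A[1][0] + B[0][1] = 6 + -2 = 4, A[1][1] + B[1][1] = 0 + -5 = -5) = -5 (attained at k = 1)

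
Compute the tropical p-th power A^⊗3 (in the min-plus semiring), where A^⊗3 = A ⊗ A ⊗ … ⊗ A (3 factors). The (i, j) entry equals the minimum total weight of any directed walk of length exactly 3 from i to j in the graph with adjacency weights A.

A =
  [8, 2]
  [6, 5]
A^⊗3 =
  [13, 10]
  [14, 13]

Each entry (A^⊗3)_ij equals the minimum over all length-3 walks i = v_0 → v_1 → … → v_3 = j of Σ_t A[v_t][v_{t+1}]. For example, for (i, j) = (0, 1) we minimise over 4 possible intermediate vertex sequences; the minimum is 10, attained along the walk 0 → 1 → 0 → 1.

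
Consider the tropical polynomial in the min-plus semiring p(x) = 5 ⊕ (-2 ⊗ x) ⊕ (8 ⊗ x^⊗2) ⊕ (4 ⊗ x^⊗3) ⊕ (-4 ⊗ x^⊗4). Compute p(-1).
p(-1) = -8

A tropical monomial a ⊗ x^⊗i evaluates to a + i · x. Evaluating each term at x = -1:
  Term 0 contributes 5 + 0 · -1 = 5
  Term 1 contributes -2 + 1 · -1 = -3
  Term 2 contributes 8 + 2 · -1 = 6
  Term 3 contributes 4 + 3 · -1 = 1
  Term 4 contributes -4 + 4 · -1 = -8
p(-1) = ⊕ of these = min[5, -3, 6, 1, -8] = -8.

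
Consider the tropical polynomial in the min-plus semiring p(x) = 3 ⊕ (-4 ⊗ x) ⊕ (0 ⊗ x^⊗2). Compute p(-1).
p(-1) = -5

A tropical monomial a ⊗ x^⊗i evaluates to a + i · x. Evaluating each term at x = -1:
  Term 0 contributes 3 + 0 · -1 = 3
  Term 1 contributes -4 + 1 · -1 = -5
  Term 2 contributes 0 + 2 · -1 = -2
p(-1) = ⊕ of these = min[3, -5, -2] = -5.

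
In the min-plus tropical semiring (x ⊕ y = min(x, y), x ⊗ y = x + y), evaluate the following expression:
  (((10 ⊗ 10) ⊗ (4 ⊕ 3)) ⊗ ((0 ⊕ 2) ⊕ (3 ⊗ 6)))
(((10 ⊗ 10) ⊗ (4 ⊕ 3)) ⊗ ((0 ⊕ 2) ⊕ (3 ⊗ 6))) = 23

Expand innermost to outermost. Recall ⊕ takes the minimum of its arguments and ⊗ takes their sum. Working out the expression (((10 ⊗ 10) ⊗ (4 ⊕ 3)) ⊗ ((0 ⊕ 2) ⊕ (3 ⊗ 6))) gives 23.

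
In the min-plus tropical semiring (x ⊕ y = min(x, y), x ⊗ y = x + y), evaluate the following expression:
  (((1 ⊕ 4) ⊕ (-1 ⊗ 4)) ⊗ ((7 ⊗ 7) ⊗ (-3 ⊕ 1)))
(((1 ⊕ 4) ⊕ (-1 ⊗ 4)) ⊗ ((7 ⊗ 7) ⊗ (-3 ⊕ 1))) = 12

Expand innermost to outermost. Recall ⊕ takes the minimum of its arguments and ⊗ takes their sum. Working out the expression (((1 ⊕ 4) ⊕ (-1 ⊗ 4)) ⊗ ((7 ⊗ 7) ⊗ (-3 ⊕ 1))) gives 12.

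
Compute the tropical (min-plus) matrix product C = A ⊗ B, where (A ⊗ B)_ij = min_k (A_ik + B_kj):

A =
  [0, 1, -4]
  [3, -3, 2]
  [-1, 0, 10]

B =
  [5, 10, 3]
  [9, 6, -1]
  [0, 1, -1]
A ⊗ B =
  [-4, -3, -5]
  [2, 3, -4]
  [4, 6, -1]

Apply the min-plus product entry-by-entry:
  C[0][0] = min over k of (A[0][0] + B[0][0] = 0 + 5 = 5, A[0][1] + B[1][0] = 1 + 9 = 10, A[0][2] + B[2][0] = -4 + 0 = -4) = -4 (attained at k = 2)
  C[0][1] = min over k of (A[0][0] + B[0][1] = 0 + 10 = 10, A[0][1] + B[1][1] = 1 + 6 = 7, A[0][2] + B[2][1] = -4 + 1 = -3) = -3 (attained at k = 2)
  C[0][2] = min over k of (A[0][0] + B[0][2] = 0 + 3 = 3, A[0][1] + B[1][2] = 1 + -1 = 0, A[0][2] + B[2][2] = -4 + -1 = -5) = -5 (attained at k = 2)
  C[1][0] = min over k of (A[1][0] + B[0][0] = 3 + 5 = 8, A[1][1] + B[1][0] = -3 + 9 = 6, A[1][2] + B[2][0] = 2 + 0 = 2) = 2 (attained at k = 2)
  C[1][1] = min over k of (A[1][0] + B[0][1] = 3 + 10 = 13, A[1][1] + B[1][1] = -3 + 6 = 3, A[1][2] + B[2][1] = 2 + 1 = 3) = 3 (attained at k = 1)
  C[1][2] = min over k of (A[1][0] + B[0][2] = 3 + 3 = 6, A[1][1] + B[1][2] = -3 + -1 = -4, A[1][2] + B[2][2] = 2 + -1 = 1) = -4 (attained at k = 1)
  C[2][0] = min over k of (A[2][0] + B[0][0] = -1 + 5 = 4, A[2][1] + B[1][0] = 0 + 9 = 9, A[2][2] + B[2][0] = 10 + 0 = 10) = 4 (attained at k = 0)
  C[2][1] = min over k of (A[2][0] + B[0][1] = -1 + 10 = 9, A[2][1] + B[1][1] = 0 + 6 = 6, A[2][2] + B[2][1] = 10 + 1 = 11) = 6 (attained at k = 1)
  C[2][2] = min over k of (A[2][0] + B[0][2] = -1 + 3 = 2, A[2][1] + B[1][2] = 0 + -1 = -1, A[2][2] + B[2][2] = 10 + -1 = 9) = -1 (attained at k = 1)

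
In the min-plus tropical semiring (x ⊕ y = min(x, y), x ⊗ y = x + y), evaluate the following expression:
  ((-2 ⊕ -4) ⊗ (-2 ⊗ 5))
((-2 ⊕ -4) ⊗ (-2 ⊗ 5)) = -1

Expand innermost to outermost. Recall ⊕ takes the minimum of its arguments and ⊗ takes their sum. Working out the expression ((-2 ⊕ -4) ⊗ (-2 ⊗ 5)) gives -1.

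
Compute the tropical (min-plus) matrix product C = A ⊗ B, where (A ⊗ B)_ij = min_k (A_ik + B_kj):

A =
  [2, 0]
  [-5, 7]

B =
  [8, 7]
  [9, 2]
A ⊗ B =
  [9, 2]
  [3, 2]

Apply the min-plus product entry-by-entry:
  C[0][0] = min over k of (A[0][0] + B[0][0] = 2 + 8 = 10, A[0][1] + B[1][0] = 0 + 9 = 9) = 9 (attained at k = 1)
  C[0][1] = min over k of (A[0][0] + B[0][1] = 2 + 7 = 9, A[0][1] + B[1][1] = 0 + 2 = 2) = 2 (attained at k = 1)
  C[1][0] = min over k of (A[1][0] + B[0][0] = -5 + 8 = 3, A[1][1] + B[1][0] = 7 + 9 = 16) = 3 (attained at k = 0)
  C[1][1] = min over k of (A[1][0] + B[0][1] = -5 + 7 = 2, A[1][1] + B[1][1] = 7 + 2 = 9) = 2 (attained at k = 0)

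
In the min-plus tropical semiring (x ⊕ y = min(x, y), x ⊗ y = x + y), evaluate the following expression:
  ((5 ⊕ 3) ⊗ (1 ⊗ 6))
((5 ⊕ 3) ⊗ (1 ⊗ 6)) = 10

Expand innermost to outermost. Recall ⊕ takes the minimum of its arguments and ⊗ takes their sum. Working out the expression ((5 ⊕ 3) ⊗ (1 ⊗ 6)) gives 10.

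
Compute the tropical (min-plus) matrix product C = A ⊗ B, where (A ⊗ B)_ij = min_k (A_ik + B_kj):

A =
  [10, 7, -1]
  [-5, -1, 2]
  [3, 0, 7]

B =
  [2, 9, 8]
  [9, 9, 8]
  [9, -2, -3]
A ⊗ B =
  [8, -3, -4]
  [-3, 0, -1]
  [5, 5, 4]

Apply the min-plus product entry-by-entry:
  C[0][0] = min over k of (A[0][0] + B[0][0] = 10 + 2 = 12, A[0][1] + B[1][0] = 7 + 9 = 16, A[0][2] + B[2][0] = -1 + 9 = 8) = 8 (attained at k = 2)
  C[0][1] = min over k of (A[0][0] + B[0][1] = 10 + 9 = 19, A[0][1] + B[1][1] = 7 + 9 = 16, A[0][2] + B[2][1] = -1 + -2 = -3) = -3 (attained at k = 2)
  C[0][2] = min over k of (A[0][0] + B[0][2] = 10 + 8 = 18, A[0][1] + B[1][2] = 7 + 8 = 15, A[0][2] + B[2][2] = -1 + -3 = -4) = -4 (attained at k = 2)
  C[1][0] = min over k of (A[1][0] + B[0][0] = -5 + 2 = -3, A[1][1] + B[1][0] = -1 + 9 = 8, A[1][2] + B[2][0] = 2 + 9 = 11) = -3 (attained at k = 0)
  C[1][1] = min over k of (A[1][0] + B[0][1] = -5 + 9 = 4, A[1][1] + B[1][1] = -1 + 9 = 8, A[1][2] + B[2][1] = 2 + -2 = 0) = 0 (attained at k = 2)
  C[1][2] = min over k of (A[1][0] + B[0][2] = -5 + 8 = 3, A[1][1] + B[1][2] = -1 + 8 = 7, A[1][2] + B[2][2] = 2 + -3 = -1) = -1 (attained at k = 2)
  C[2][0] = min over k of (A[2][0] + B[0][0] = 3 + 2 = 5, A[2][1] + B[1][0] = 0 + 9 = 9, A[2][2] + B[2][0] = 7 + 9 = 16) = 5 (attained at k = 0)
  C[2][1] = min over k of (A[2][0] + B[0][1] = 3 + 9 = 12, A[2][1] + B[1][1] = 0 + 9 = 9, A[2][2] + B[2][1] = 7 + -2 = 5) = 5 (attained at k = 2)
  C[2][2] = min over k of (A[2][0] + B[0][2] = 3 + 8 = 11, A[2][1] + B[1][2] = 0 + 8 = 8, A[2][2] + B[2][2] = 7 + -3 = 4) = 4 (attained at k = 2)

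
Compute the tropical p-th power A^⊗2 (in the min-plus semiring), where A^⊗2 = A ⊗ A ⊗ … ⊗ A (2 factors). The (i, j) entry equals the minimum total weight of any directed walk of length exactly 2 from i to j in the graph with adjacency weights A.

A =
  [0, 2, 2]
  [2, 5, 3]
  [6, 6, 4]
A^⊗2 =
  [0, 2, 2]
  [2, 4, 4]
  [6, 8, 8]

Each entry (A^⊗2)_ij equals the minimum over all length-2 walks i = v_0 → v_1 → … → v_2 = j of Σ_t A[v_t][v_{t+1}]. For example, for (i, j) = (0, 2) we minimise over 3 possible intermediate vertex sequences; the minimum is 2, attained along the walk 0 → 0 → 2.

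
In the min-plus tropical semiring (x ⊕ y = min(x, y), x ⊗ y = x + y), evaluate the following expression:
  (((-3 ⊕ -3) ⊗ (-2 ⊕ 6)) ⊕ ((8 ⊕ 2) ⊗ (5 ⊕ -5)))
(((-3 ⊕ -3) ⊗ (-2 ⊕ 6)) ⊕ ((8 ⊕ 2) ⊗ (5 ⊕ -5))) = -5

Expand innermost to outermost. Recall ⊕ takes the minimum of its arguments and ⊗ takes their sum. Working out the expression (((-3 ⊕ -3) ⊗ (-2 ⊕ 6)) ⊕ ((8 ⊕ 2) ⊗ (5 ⊕ -5))) gives -5.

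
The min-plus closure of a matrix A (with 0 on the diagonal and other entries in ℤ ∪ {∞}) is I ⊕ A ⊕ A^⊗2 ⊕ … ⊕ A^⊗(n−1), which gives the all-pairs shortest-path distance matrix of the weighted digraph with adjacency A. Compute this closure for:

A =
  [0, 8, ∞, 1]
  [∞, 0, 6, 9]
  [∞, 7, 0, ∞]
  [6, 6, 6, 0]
Closure =
  [0, 7, 7, 1]
  [15, 0, 6, 9]
  [22, 7, 0, 16]
  [6, 6, 6, 0]

This is the Floyd-Warshall all-pairs shortest-path computation. For each intermediate vertex k = 0, 1, …, 3, update dist[i][j] ← min(dist[i][j], dist[i][k] + dist[k][j]). The final matrix gives, for each (i, j), the minimum total weight of any directed path from i to j (possibly empty when i = j).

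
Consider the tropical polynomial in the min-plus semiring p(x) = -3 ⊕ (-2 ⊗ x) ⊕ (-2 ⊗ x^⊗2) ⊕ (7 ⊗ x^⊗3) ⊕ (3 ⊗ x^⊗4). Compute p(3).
p(3) = -3

A tropical monomial a ⊗ x^⊗i evaluates to a + i · x. Evaluating each term at x = 3:
  Term 0 contributes -3 + 0 · 3 = -3
  Term 1 contributes -2 + 1 · 3 = 1
  Term 2 contributes -2 + 2 · 3 = 4
  Term 3 contributes 7 + 3 · 3 = 16
  Term 4 contributes 3 + 4 · 3 = 15
p(3) = ⊕ of these = min[-3, 1, 4, 16, 15] = -3.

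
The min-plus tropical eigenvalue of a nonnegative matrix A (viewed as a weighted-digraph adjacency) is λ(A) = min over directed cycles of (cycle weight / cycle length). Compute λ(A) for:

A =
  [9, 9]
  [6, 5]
λ(A) = 5

Enumerate directed cycles and compute their means (weight / length). Sample:
  cycle 0 → 0: weight = 9, length = 1, mean = 9/1 ≈ 9.000
  cycle 1 → 1: weight = 5, length = 1, mean = 5/1 ≈ 5.000
  cycle 0 → 1 → 0: weight = 15, length = 2, mean = 15/2 ≈ 7.500
  cycle 1 → 0 → 1: weight = 15, length = 2, mean = 15/2 ≈ 7.500
Minimum mean = 5.000, attained e.g. along the cycle 1 → 1 with weight 5 and length 1. So λ(A) = 5/1 = 5.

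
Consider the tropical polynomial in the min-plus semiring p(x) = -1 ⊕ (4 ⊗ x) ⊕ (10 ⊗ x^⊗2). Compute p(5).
p(5) = -1

A tropical monomial a ⊗ x^⊗i evaluates to a + i · x. Evaluating each term at x = 5:
  Term 0 contributes -1 + 0 · 5 = -1
  Term 1 contributes 4 + 1 · 5 = 9
  Term 2 contributes 10 + 2 · 5 = 20
p(5) = ⊕ of these = min[-1, 9, 20] = -1.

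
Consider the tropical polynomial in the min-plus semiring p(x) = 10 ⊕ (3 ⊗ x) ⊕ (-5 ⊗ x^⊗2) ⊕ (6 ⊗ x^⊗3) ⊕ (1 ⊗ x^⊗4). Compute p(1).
p(1) = -3

A tropical monomial a ⊗ x^⊗i evaluates to a + i · x. Evaluating each term at x = 1:
  Term 0 contributes 10 + 0 · 1 = 10
  Term 1 contributes 3 + 1 · 1 = 4
  Term 2 contributes -5 + 2 · 1 = -3
  Term 3 contributes 6 + 3 · 1 = 9
  Term 4 contributes 1 + 4 · 1 = 5
p(1) = ⊕ of these = min[10, 4, -3, 9, 5] = -3.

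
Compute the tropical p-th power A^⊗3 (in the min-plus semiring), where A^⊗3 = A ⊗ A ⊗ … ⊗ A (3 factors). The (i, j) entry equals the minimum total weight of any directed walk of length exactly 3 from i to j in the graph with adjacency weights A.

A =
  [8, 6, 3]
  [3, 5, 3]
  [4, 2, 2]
A^⊗3 =
  [8, 7, 7]
  [8, 7, 7]
  [7, 6, 6]

Each entry (A^⊗3)_ij equals the minimum over all length-3 walks i = v_0 → v_1 → … → v_3 = j of Σ_t A[v_t][v_{t+1}]. For example, for (i, j) = (0, 2) we minimise over 9 possible intermediate vertex sequences; the minimum is 7, attained along the walk 0 → 2 → 2 → 2.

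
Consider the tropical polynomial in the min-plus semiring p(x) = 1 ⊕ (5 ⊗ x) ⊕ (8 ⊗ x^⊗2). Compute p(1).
p(1) = 1

A tropical monomial a ⊗ x^⊗i evaluates to a + i · x. Evaluating each term at x = 1:
  Term 0 contributes 1 + 0 · 1 = 1
  Term 1 contributes 5 + 1 · 1 = 6
  Term 2 contributes 8 + 2 · 1 = 10
p(1) = ⊕ of these = min[1, 6, 10] = 1.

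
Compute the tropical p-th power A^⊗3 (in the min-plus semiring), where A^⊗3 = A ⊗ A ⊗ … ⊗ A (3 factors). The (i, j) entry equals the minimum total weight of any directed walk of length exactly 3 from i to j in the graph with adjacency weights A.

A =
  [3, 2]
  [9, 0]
A^⊗3 =
  [9, 2]
  [9, 0]

Each entry (A^⊗3)_ij equals the minimum over all length-3 walks i = v_0 → v_1 → … → v_3 = j of Σ_t A[v_t][v_{t+1}]. For example, for (i, j) = (0, 1) we minimise over 4 possible intermediate vertex sequences; the minimum is 2, attained along the walk 0 → 1 → 1 → 1.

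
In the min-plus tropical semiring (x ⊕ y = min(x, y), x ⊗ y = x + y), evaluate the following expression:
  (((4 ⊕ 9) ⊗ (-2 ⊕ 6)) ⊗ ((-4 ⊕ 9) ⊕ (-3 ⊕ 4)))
(((4 ⊕ 9) ⊗ (-2 ⊕ 6)) ⊗ ((-4 ⊕ 9) ⊕ (-3 ⊕ 4))) = -2

Expand innermost to outermost. Recall ⊕ takes the minimum of its arguments and ⊗ takes their sum. Working out the expression (((4 ⊕ 9) ⊗ (-2 ⊕ 6)) ⊗ ((-4 ⊕ 9) ⊕ (-3 ⊕ 4))) gives -2.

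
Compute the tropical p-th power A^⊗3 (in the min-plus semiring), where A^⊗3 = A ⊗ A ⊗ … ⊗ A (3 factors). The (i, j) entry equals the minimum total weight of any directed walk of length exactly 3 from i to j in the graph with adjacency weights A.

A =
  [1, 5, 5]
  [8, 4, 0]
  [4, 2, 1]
A^⊗3 =
  [3, 7, 6]
  [5, 3, 2]
  [6, 4, 3]

Each entry (A^⊗3)_ij equals the minimum over all length-3 walks i = v_0 → v_1 → … → v_3 = j of Σ_t A[v_t][v_{t+1}]. For example, for (i, j) = (0, 2) we minimise over 9 possible intermediate vertex sequences; the minimum is 6, attained along the walk 0 → 0 → 1 → 2.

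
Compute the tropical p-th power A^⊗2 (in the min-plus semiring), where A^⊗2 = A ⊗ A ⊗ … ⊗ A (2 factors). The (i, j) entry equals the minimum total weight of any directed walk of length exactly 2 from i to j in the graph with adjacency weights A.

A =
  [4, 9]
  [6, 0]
A^⊗2 =
  [8, 9]
  [6, 0]

Each entry (A^⊗2)_ij equals the minimum over all length-2 walks i = v_0 → v_1 → … → v_2 = j of Σ_t A[v_t][v_{t+1}]. For example, for (i, j) = (0, 1) we minimise over 2 possible intermediate vertex sequences; the minimum is 9, attained along the walk 0 → 1 → 1.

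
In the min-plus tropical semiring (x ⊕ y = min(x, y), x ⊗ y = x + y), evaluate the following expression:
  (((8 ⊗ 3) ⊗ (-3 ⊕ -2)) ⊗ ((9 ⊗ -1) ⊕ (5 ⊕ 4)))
(((8 ⊗ 3) ⊗ (-3 ⊕ -2)) ⊗ ((9 ⊗ -1) ⊕ (5 ⊕ 4))) = 12

Expand innermost to outermost. Recall ⊕ takes the minimum of its arguments and ⊗ takes their sum. Working out the expression (((8 ⊗ 3) ⊗ (-3 ⊕ -2)) ⊗ ((9 ⊗ -1) ⊕ (5 ⊕ 4))) gives 12.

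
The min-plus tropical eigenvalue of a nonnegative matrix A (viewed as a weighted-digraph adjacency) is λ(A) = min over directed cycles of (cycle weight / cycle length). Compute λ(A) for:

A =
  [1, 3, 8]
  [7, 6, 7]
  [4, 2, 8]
λ(A) = 1

Enumerate directed cycles and compute their means (weight / length). Sample:
  cycle 0 → 0: weight = 1, length = 1, mean = 1/1 ≈ 1.000
  cycle 1 → 1: weight = 6, length = 1, mean = 6/1 ≈ 6.000
  cycle 2 → 2: weight = 8, length = 1, mean = 8/1 ≈ 8.000
  cycle 0 → 1 → 0: weight = 10, length = 2, mean = 10/2 ≈ 5.000
  cycle 0 → 2 → 0: weight = 12, length = 2, mean = 12/2 ≈ 6.000
  cycle 1 → 0 → 1: weight = 10, length = 2, mean = 10/2 ≈ 5.000
Minimum mean = 1.000, attained e.g. along the cycle 0 → 0 with weight 1 and length 1. So λ(A) = 1/1 = 1.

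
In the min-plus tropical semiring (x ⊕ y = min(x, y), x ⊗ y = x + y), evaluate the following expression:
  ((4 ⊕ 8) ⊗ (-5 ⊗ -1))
((4 ⊕ 8) ⊗ (-5 ⊗ -1)) = -2

Expand innermost to outermost. Recall ⊕ takes the minimum of its arguments and ⊗ takes their sum. Working out the expression ((4 ⊕ 8) ⊗ (-5 ⊗ -1)) gives -2.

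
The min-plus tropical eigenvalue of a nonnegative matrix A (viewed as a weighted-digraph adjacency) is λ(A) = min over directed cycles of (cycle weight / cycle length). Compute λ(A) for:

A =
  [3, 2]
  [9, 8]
λ(A) = 3

Enumerate directed cycles and compute their means (weight / length). Sample:
  cycle 0 → 0: weight = 3, length = 1, mean = 3/1 ≈ 3.000
  cycle 1 → 1: weight = 8, length = 1, mean = 8/1 ≈ 8.000
  cycle 0 → 1 → 0: weight = 11, length = 2, mean = 11/2 ≈ 5.500
  cycle 1 → 0 → 1: weight = 11, length = 2, mean = 11/2 ≈ 5.500
Minimum mean = 3.000, attained e.g. along the cycle 0 → 0 with weight 3 and length 1. So λ(A) = 3/1 = 3.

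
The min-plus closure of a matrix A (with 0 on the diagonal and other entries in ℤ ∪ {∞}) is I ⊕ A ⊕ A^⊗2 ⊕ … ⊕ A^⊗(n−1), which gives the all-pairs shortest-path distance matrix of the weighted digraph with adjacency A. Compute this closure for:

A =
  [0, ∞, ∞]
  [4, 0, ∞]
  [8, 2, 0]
Closure =
  [0, ∞, ∞]
  [4, 0, ∞]
  [6, 2, 0]

This is the Floyd-Warshall all-pairs shortest-path computation. For each intermediate vertex k = 0, 1, …, 2, update dist[i][j] ← min(dist[i][j], dist[i][k] + dist[k][j]). The final matrix gives, for each (i, j), the minimum total weight of any directed path from i to j (possibly empty when i = j).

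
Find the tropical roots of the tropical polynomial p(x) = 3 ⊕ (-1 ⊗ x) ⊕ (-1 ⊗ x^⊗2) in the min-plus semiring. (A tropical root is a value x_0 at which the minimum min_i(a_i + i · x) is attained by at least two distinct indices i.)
Roots: {0, 4}

Each tropical root is a break point of the lower envelope of the lines y = a_i + i · x (there are 3 lines, with slopes 0, 1, ..., 2). Only the lines that attain the minimum somewhere contribute to roots; other lines are dominated. Here the surviving (envelope) indices are i = 2, i = 1, i = 0.
Intersections between consecutive envelope lines give the roots: for adjacent envelope indices i < j the intersection is x = (a_i − a_j) / (j − i). Reading off the sorted break points: {0, 4}.
Verification: at each break x_0, at least two indices attain the minimum of min_i(a_i + i · x_0).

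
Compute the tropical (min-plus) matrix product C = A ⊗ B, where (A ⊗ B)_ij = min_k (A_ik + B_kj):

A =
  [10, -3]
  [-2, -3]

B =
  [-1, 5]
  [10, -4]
A ⊗ B =
  [7, -7]
  [-3, -7]

Apply the min-plus product entry-by-entry:
  C[0][0] = min over k of (A[0][0] + B[0][0] = 10 + -1 = 9, A[0][1] + B[1][0] = -3 + 10 = 7) = 7 (attained at k = 1)
  C[0][1] = min over k of (A[0][0] + B[0][1] = 10 + 5 = 15, A[0][1] + B[1][1] = -3 + -4 = -7) = -7 (attained at k = 1)
  C[1][0] = min over k of (A[1][0] + B[0][0] = -2 + -1 = -3, A[1][1] + B[1][0] = -3 + 10 = 7) = -3 (attained at k = 0)
  C[1][1] = min over k of (A[1][0] + B[0][1] = -2 + 5 = 3, A[1][1] + B[1][1] = -3 + -4 = -7) = -7 (attained at k = 1)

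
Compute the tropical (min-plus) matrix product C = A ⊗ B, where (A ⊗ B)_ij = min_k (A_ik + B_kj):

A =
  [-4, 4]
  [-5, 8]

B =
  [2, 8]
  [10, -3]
A ⊗ B =
  [-2, 1]
  [-3, 3]

Apply the min-plus product entry-by-entry:
  C[0][0] = min over k of (A[0][0] + B[0][0] = -4 + 2 = -2, A[0][1] + B[1][0] = 4 + 10 = 14) = -2 (attained at k = 0)
  C[0][1] = min over k of (A[0][0] + B[0][1] = -4 + 8 = 4, A[0][1] + B[1][1] = 4 + -3 = 1) = 1 (attained at k = 1)
  C[1][0] = min over k of (A[1][0] + B[0][0] = -5 + 2 = -3, A[1][1] + B[1][0] = 8 + 10 = 18) = -3 (attained at k = 0)
  C[1][1] = min over k of (A[1][0] + B[0][1] = -5 + 8 = 3, A[1][1] + B[1][1] = 8 + -3 = 5) = 3 (attained at k = 0)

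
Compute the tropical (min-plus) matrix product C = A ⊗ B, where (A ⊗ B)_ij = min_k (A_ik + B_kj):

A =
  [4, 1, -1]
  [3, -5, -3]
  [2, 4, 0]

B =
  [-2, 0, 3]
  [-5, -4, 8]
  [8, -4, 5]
A ⊗ B =
  [-4, -5, 4]
  [-10, -9, 2]
  [-1, -4, 5]

Apply the min-plus product entry-by-entry:
  C[0][0] = min over k of (A[0][0] + B[0][0] = 4 + -2 = 2, A[0][1] + B[1][0] = 1 + -5 = -4, A[0][2] + B[2][0] = -1 + 8 = 7) = -4 (attained at k = 1)
  C[0][1] = min over k of (A[0][0] + B[0][1] = 4 + 0 = 4, A[0][1] + B[1][1] = 1 + -4 = -3, A[0][2] + B[2][1] = -1 + -4 = -5) = -5 (attained at k = 2)
  C[0][2] = min over k of (A[0][0] + B[0][2] = 4 + 3 = 7, A[0][1] + B[1][2] = 1 + 8 = 9, A[0][2] + B[2][2] = -1 + 5 = 4) = 4 (attained at k = 2)
  C[1][0] = min over k of (A[1][0] + B[0][0] = 3 + -2 = 1, A[1][1] + B[1][0] = -5 + -5 = -10, A[1][2] + B[2][0] = -3 + 8 = 5) = -10 (attained at k = 1)
  C[1][1] = min over k of (A[1][0] + B[0][1] = 3 + 0 = 3, A[1][1] + B[1][1] = -5 + -4 = -9, A[1][2] + B[2][1] = -3 + -4 = -7) = -9 (attained at k = 1)
  C[1][2] = min over k of (A[1][0] + B[0][2] = 3 + 3 = 6, A[1][1] + B[1][2] = -5 + 8 = 3, A[1][2] + B[2][2] = -3 + 5 = 2) = 2 (attained at k = 2)
  C[2][0] = min over k of (A[2][0] + B[0][0] = 2 + -2 = 0, A[2][1] + B[1][0] = 4 + -5 = -1, A[2][2] + B[2][0] = 0 + 8 = 8) = -1 (attained at k = 1)
  C[2][1] = min over k of (A[2][0] + B[0][1] = 2 + 0 = 2, A[2][1] + B[1][1] = 4 + -4 = 0, A[2][2] + B[2][1] = 0 + -4 = -4) = -4 (attained at k = 2)
  C[2][2] = min over k of (A[2][0] + B[0][2] = 2 + 3 = 5, A[2][1] + B[1][2] = 4 + 8 = 12, A[2][2] + B[2][2] = 0 + 5 = 5) = 5 (attained at k = 0)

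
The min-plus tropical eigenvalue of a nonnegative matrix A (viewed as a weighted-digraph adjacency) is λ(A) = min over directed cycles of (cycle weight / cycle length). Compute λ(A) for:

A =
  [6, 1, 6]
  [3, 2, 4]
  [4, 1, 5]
λ(A) = 2

Enumerate directed cycles and compute their means (weight / length). Sample:
  cycle 0 → 0: weight = 6, length = 1, mean = 6/1 ≈ 6.000
  cycle 1 → 1: weight = 2, length = 1, mean = 2/1 ≈ 2.000
  cycle 2 → 2: weight = 5, length = 1, mean = 5/1 ≈ 5.000
  cycle 0 → 1 → 0: weight = 4, length = 2, mean = 4/2 ≈ 2.000
  cycle 0 → 2 → 0: weight = 10, length = 2, mean = 10/2 ≈ 5.000
  cycle 1 → 0 → 1: weight = 4, length = 2, mean = 4/2 ≈ 2.000
Minimum mean = 2.000, attained e.g. along the cycle 1 → 1 with weight 2 and length 1. So λ(A) = 2/1 = 2.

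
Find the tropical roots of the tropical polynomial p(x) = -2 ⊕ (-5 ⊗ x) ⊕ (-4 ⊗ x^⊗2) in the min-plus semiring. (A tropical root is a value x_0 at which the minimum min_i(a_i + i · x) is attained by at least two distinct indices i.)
Roots: {-1, 3}

Each tropical root is a break point of the lower envelope of the lines y = a_i + i · x (there are 3 lines, with slopes 0, 1, ..., 2). Only the lines that attain the minimum somewhere contribute to roots; other lines are dominated. Here the surviving (envelope) indices are i = 2, i = 1, i = 0.
Intersections between consecutive envelope lines give the roots: for adjacent envelope indices i < j the intersection is x = (a_i − a_j) / (j − i). Reading off the sorted break points: {-1, 3}.
Verification: at each break x_0, at least two indices attain the minimum of min_i(a_i + i · x_0).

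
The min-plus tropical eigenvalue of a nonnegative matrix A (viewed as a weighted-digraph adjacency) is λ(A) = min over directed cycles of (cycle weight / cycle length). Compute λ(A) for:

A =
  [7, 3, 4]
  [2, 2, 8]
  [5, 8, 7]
λ(A) = 2

Enumerate directed cycles and compute their means (weight / length). Sample:
  cycle 0 → 0: weight = 7, length = 1, mean = 7/1 ≈ 7.000
  cycle 1 → 1: weight = 2, length = 1, mean = 2/1 ≈ 2.000
  cycle 2 → 2: weight = 7, length = 1, mean = 7/1 ≈ 7.000
  cycle 0 → 1 → 0: weight = 5, length = 2, mean = 5/2 ≈ 2.500
  cycle 0 → 2 → 0: weight = 9, length = 2, mean = 9/2 ≈ 4.500
  cycle 1 → 0 → 1: weight = 5, length = 2, mean = 5/2 ≈ 2.500
Minimum mean = 2.000, attained e.g. along the cycle 1 → 1 with weight 2 and length 1. So λ(A) = 2/1 = 2.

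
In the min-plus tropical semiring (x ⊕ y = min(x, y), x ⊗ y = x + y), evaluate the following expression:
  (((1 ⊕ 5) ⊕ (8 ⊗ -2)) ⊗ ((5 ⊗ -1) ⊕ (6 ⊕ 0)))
(((1 ⊕ 5) ⊕ (8 ⊗ -2)) ⊗ ((5 ⊗ -1) ⊕ (6 ⊕ 0))) = 1

Expand innermost to outermost. Recall ⊕ takes the minimum of its arguments and ⊗ takes their sum. Working out the expression (((1 ⊕ 5) ⊕ (8 ⊗ -2)) ⊗ ((5 ⊗ -1) ⊕ (6 ⊕ 0))) gives 1.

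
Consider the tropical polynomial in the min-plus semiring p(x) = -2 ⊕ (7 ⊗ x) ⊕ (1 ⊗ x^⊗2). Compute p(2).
p(2) = -2

A tropical monomial a ⊗ x^⊗i evaluates to a + i · x. Evaluating each term at x = 2:
  Term 0 contributes -2 + 0 · 2 = -2
  Term 1 contributes 7 + 1 · 2 = 9
  Term 2 contributes 1 + 2 · 2 = 5
p(2) = ⊕ of these = min[-2, 9, 5] = -2.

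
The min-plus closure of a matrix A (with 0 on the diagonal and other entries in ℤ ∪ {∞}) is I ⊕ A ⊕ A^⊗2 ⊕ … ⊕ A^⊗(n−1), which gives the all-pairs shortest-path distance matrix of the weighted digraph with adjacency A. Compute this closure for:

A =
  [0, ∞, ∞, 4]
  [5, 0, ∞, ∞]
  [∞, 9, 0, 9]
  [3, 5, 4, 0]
Closure =
  [0, 9, 8, 4]
  [5, 0, 13, 9]
  [12, 9, 0, 9]
  [3, 5, 4, 0]

This is the Floyd-Warshall all-pairs shortest-path computation. For each intermediate vertex k = 0, 1, …, 3, update dist[i][j] ← min(dist[i][j], dist[i][k] + dist[k][j]). The final matrix gives, for each (i, j), the minimum total weight of any directed path from i to j (possibly empty when i = j).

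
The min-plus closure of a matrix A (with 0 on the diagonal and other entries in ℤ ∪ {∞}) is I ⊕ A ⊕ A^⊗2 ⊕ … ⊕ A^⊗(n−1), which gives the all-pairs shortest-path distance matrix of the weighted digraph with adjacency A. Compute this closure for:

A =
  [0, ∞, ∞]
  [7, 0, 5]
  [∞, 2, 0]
Closure =
  [0, ∞, ∞]
  [7, 0, 5]
  [9, 2, 0]

This is the Floyd-Warshall all-pairs shortest-path computation. For each intermediate vertex k = 0, 1, …, 2, update dist[i][j] ← min(dist[i][j], dist[i][k] + dist[k][j]). The final matrix gives, for each (i, j), the minimum total weight of any directed path from i to j (possibly empty when i = j).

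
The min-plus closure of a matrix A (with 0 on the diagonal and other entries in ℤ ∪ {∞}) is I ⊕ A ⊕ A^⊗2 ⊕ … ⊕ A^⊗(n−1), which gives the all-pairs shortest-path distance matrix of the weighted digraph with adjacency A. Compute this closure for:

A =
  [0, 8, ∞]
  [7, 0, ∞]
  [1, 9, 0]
Closure =
  [0, 8, ∞]
  [7, 0, ∞]
  [1, 9, 0]

This is the Floyd-Warshall all-pairs shortest-path computation. For each intermediate vertex k = 0, 1, …, 2, update dist[i][j] ← min(dist[i][j], dist[i][k] + dist[k][j]). The final matrix gives, for each (i, j), the minimum total weight of any directed path from i to j (possibly empty when i = j).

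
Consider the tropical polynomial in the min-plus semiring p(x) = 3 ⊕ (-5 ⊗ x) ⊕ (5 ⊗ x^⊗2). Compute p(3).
p(3) = -2

A tropical monomial a ⊗ x^⊗i evaluates to a + i · x. Evaluating each term at x = 3:
  Term 0 contributes 3 + 0 · 3 = 3
  Term 1 contributes -5 + 1 · 3 = -2
  Term 2 contributes 5 + 2 · 3 = 11
p(3) = ⊕ of these = min[3, -2, 11] = -2.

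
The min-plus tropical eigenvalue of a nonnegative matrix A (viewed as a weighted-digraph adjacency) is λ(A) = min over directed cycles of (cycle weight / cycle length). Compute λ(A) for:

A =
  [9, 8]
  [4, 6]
λ(A) = 6

Enumerate directed cycles and compute their means (weight / length). Sample:
  cycle 0 → 0: weight = 9, length = 1, mean = 9/1 ≈ 9.000
  cycle 1 → 1: weight = 6, length = 1, mean = 6/1 ≈ 6.000
  cycle 0 → 1 → 0: weight = 12, length = 2, mean = 12/2 ≈ 6.000
  cycle 1 → 0 → 1: weight = 12, length = 2, mean = 12/2 ≈ 6.000
Minimum mean = 6.000, attained e.g. along the cycle 1 → 1 with weight 6 and length 1. So λ(A) = 6/1 = 6.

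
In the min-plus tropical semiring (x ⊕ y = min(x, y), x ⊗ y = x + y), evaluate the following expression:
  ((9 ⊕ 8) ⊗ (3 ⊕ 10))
((9 ⊕ 8) ⊗ (3 ⊕ 10)) = 11

Expand innermost to outermost. Recall ⊕ takes the minimum of its arguments and ⊗ takes their sum. Working out the expression ((9 ⊕ 8) ⊗ (3 ⊕ 10)) gives 11.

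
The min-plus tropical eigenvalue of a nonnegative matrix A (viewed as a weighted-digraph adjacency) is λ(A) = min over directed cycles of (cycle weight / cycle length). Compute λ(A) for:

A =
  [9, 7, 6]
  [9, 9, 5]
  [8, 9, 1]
λ(A) = 1

Enumerate directed cycles and compute their means (weight / length). Sample:
  cycle 0 → 0: weight = 9, length = 1, mean = 9/1 ≈ 9.000
  cycle 1 → 1: weight = 9, length = 1, mean = 9/1 ≈ 9.000
  cycle 2 → 2: weight = 1, length = 1, mean = 1/1 ≈ 1.000
  cycle 0 → 1 → 0: weight = 16, length = 2, mean = 16/2 ≈ 8.000
  cycle 0 → 2 → 0: weight = 14, length = 2, mean = 14/2 ≈ 7.000
  cycle 1 → 0 → 1: weight = 16, length = 2, mean = 16/2 ≈ 8.000
Minimum mean = 1.000, attained e.g. along the cycle 2 → 2 with weight 1 and length 1. So λ(A) = 1/1 = 1.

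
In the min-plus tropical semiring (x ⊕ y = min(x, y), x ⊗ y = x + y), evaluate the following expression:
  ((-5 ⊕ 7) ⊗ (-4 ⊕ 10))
((-5 ⊕ 7) ⊗ (-4 ⊕ 10)) = -9

Expand innermost to outermost. Recall ⊕ takes the minimum of its arguments and ⊗ takes their sum. Working out the expression ((-5 ⊕ 7) ⊗ (-4 ⊕ 10)) gives -9.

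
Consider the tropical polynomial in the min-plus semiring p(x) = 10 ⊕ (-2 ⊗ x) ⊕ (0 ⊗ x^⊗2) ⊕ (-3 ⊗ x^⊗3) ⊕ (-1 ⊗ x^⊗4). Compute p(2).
p(2) = 0

A tropical monomial a ⊗ x^⊗i evaluates to a + i · x. Evaluating each term at x = 2:
  Term 0 contributes 10 + 0 · 2 = 10
  Term 1 contributes -2 + 1 · 2 = 0
  Term 2 contributes 0 + 2 · 2 = 4
  Term 3 contributes -3 + 3 · 2 = 3
  Term 4 contributes -1 + 4 · 2 = 7
p(2) = ⊕ of these = min[10, 0, 4, 3, 7] = 0.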